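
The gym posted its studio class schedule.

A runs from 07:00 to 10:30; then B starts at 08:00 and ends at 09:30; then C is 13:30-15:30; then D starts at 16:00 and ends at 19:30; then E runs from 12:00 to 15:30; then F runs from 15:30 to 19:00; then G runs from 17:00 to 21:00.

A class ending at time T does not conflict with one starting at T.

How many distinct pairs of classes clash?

5

Sorted by start: A, B, E, C, F, D, G.
B starts before A ends → A and B overlap.
E starts after A ends; A is clear from here.
E starts after B ends; B is clear from here.
C starts before E ends → E and C overlap.
F starts exactly when E ends (back-to-back, no overlap); E is clear from here.
F starts exactly when C ends (back-to-back, no overlap); C is clear from here.
D starts before F ends → F and D overlap.
G starts before F ends → F and G overlap.
G starts before D ends → D and G overlap.
Overlapping pairs: A & B, C & E, D & F, D & G, F & G — 5 in total.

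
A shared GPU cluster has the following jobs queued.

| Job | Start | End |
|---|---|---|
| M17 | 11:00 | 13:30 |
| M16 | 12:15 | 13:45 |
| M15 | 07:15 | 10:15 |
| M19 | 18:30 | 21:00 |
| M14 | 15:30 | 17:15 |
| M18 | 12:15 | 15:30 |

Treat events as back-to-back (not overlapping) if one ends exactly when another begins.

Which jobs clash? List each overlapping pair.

Check each pair: they overlap iff neither finishes before the other starts.
Sorted by start: M15, M17, M16, M18, M14, M19.
M17 starts after M15 ends — done with M15.
M16 starts before M17 ends → M17 and M16 overlap.
M18 starts before M17 ends → M17 and M18 overlap.
M14 starts after M17 ends — done with M17.
M18 starts before M16 ends → M16 and M18 overlap.
M14 starts after M16 ends — done with M16.
M14 starts exactly when M18 ends (back-to-back, no overlap) — done with M18.
M19 starts after M14 ends.

M16 & M17, M16 & M18, M17 & M18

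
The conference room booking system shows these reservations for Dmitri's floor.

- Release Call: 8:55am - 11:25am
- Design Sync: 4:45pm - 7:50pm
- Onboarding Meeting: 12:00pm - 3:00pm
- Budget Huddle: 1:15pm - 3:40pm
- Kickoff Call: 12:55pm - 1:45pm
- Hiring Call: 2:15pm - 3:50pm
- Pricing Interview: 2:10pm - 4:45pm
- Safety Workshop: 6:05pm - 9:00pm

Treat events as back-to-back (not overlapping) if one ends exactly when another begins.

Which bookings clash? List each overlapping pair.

Sorted by start: Release Call, Onboarding Meeting, Kickoff Call, Budget Huddle, Pricing Interview, Hiring Call, Design Sync, Safety Workshop.
Onboarding Meeting starts after Release Call ends, so Release Call has no further overlaps.
Kickoff Call starts before Onboarding Meeting ends → Onboarding Meeting and Kickoff Call overlap.
Budget Huddle starts before Onboarding Meeting ends → Onboarding Meeting and Budget Huddle overlap.
Pricing Interview starts before Onboarding Meeting ends → Onboarding Meeting and Pricing Interview overlap.
Hiring Call starts before Onboarding Meeting ends → Onboarding Meeting and Hiring Call overlap.
Design Sync starts after Onboarding Meeting ends, so Onboarding Meeting has no further overlaps.
Budget Huddle starts before Kickoff Call ends → Kickoff Call and Budget Huddle overlap.
Pricing Interview starts after Kickoff Call ends, so Kickoff Call has no further overlaps.
Pricing Interview starts before Budget Huddle ends → Budget Huddle and Pricing Interview overlap.
Hiring Call starts before Budget Huddle ends → Budget Huddle and Hiring Call overlap.
Design Sync starts after Budget Huddle ends, so Budget Huddle has no further overlaps.
Hiring Call starts before Pricing Interview ends → Pricing Interview and Hiring Call overlap.
Design Sync starts exactly when Pricing Interview ends (back-to-back, no overlap), so Pricing Interview has no further overlaps.
Design Sync starts after Hiring Call ends, so Hiring Call has no further overlaps.
Safety Workshop starts before Design Sync ends → Design Sync and Safety Workshop overlap.

Budget Huddle & Hiring Call, Budget Huddle & Kickoff Call, Budget Huddle & Onboarding Meeting, Budget Huddle & Pricing Interview, Design Sync & Safety Workshop, Hiring Call & Onboarding Meeting, Hiring Call & Pricing Interview, Kickoff Call & Onboarding Meeting, Onboarding Meeting & Pricing Interview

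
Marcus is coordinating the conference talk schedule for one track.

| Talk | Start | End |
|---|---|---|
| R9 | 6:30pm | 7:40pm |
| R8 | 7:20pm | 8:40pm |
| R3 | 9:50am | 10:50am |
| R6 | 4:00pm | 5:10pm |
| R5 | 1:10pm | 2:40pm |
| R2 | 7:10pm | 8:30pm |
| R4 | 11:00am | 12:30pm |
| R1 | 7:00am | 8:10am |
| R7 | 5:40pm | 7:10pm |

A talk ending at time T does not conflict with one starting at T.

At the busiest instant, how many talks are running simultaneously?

3

Sweep the timeline, counting +1 at each start and −1 at each end (ends before starts at a tie):
7:00am start R1 → 1
8:10am end R1 → 0
9:50am start R3 → 1
10:50am end R3 → 0
11:00am start R4 → 1
12:30pm end R4 → 0
1:10pm start R5 → 1
2:40pm end R5 → 0
4:00pm start R6 → 1
5:10pm end R6 → 0
5:40pm start R7 → 1
6:30pm start R9 → 2
7:10pm end R7 → 1
7:10pm start R2 → 2
7:20pm start R8 → 3
7:40pm end R9 → 2
8:30pm end R2 → 1
8:40pm end R8 → 0
Peak is 3, at 7:20pm (R2, R8, R9).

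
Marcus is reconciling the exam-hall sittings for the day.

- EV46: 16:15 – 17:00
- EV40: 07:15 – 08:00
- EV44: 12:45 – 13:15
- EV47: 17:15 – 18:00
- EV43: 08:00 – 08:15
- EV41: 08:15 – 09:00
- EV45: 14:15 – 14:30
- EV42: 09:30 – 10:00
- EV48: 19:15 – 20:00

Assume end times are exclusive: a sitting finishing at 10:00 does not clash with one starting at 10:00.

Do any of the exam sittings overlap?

Sorted by start: EV40, EV43, EV41, EV42, EV44, EV45, EV46, EV47, EV48.
EV43 starts exactly when EV40 ends (back-to-back, no overlap), so nothing later overlaps EV40 either.
EV41 starts exactly when EV43 ends (back-to-back, no overlap), so nothing later overlaps EV43 either.
EV42 starts after EV41 ends, so nothing later overlaps EV41 either.
EV44 starts after EV42 ends, so nothing later overlaps EV42 either.
EV45 starts after EV44 ends, so nothing later overlaps EV44 either.
EV46 starts after EV45 ends, so nothing later overlaps EV45 either.
EV47 starts after EV46 ends, so nothing later overlaps EV46 either.
EV48 starts after EV47 ends.
Every pair is clear; the schedule has no overlaps.

No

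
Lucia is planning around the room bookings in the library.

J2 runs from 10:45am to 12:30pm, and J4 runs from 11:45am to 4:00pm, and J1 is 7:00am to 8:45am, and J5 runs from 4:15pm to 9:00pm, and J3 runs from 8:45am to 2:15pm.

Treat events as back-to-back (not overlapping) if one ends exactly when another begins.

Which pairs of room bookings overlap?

Sorted by start: J1, J3, J2, J4, J5.
J3 starts exactly when J1 ends (back-to-back, no overlap); J1 is clear from here.
J2 starts before J3 ends → J3 and J2 overlap.
J4 starts before J3 ends → J3 and J4 overlap.
J5 starts after J3 ends.
J4 starts before J2 ends → J2 and J4 overlap.
J5 starts after J2 ends.
J5 starts after J4 ends.

J2 & J3, J2 & J4, J3 & J4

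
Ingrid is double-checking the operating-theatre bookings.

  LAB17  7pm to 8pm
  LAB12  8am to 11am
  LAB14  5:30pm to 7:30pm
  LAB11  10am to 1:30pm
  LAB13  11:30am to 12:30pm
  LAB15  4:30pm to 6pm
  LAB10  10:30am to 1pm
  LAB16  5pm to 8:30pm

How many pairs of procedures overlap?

10

Sorted by start: LAB12, LAB11, LAB10, LAB13, LAB15, LAB16, LAB14, LAB17.
LAB11 starts before LAB12 ends → LAB12 and LAB11 overlap.
LAB10 starts before LAB12 ends → LAB12 and LAB10 overlap.
LAB13 starts after LAB12 ends, so LAB12 has no further overlaps.
LAB10 starts before LAB11 ends → LAB11 and LAB10 overlap.
LAB13 starts before LAB11 ends → LAB11 and LAB13 overlap.
LAB15 starts after LAB11 ends, so LAB11 has no further overlaps.
LAB13 starts before LAB10 ends → LAB10 and LAB13 overlap.
LAB15 starts after LAB10 ends, so LAB10 has no further overlaps.
LAB15 starts after LAB13 ends, so LAB13 has no further overlaps.
LAB16 starts before LAB15 ends → LAB15 and LAB16 overlap.
LAB14 starts before LAB15 ends → LAB15 and LAB14 overlap.
LAB17 starts after LAB15 ends.
LAB14 starts before LAB16 ends → LAB16 and LAB14 overlap.
LAB17 starts before LAB16 ends → LAB16 and LAB17 overlap.
LAB17 starts before LAB14 ends → LAB14 and LAB17 overlap.
Overlapping pairs: LAB10 & LAB11, LAB10 & LAB12, LAB10 & LAB13, LAB11 & LAB12, LAB11 & LAB13, LAB14 & LAB15, LAB14 & LAB16, LAB14 & LAB17, LAB15 & LAB16, LAB16 & LAB17 — 10 in total.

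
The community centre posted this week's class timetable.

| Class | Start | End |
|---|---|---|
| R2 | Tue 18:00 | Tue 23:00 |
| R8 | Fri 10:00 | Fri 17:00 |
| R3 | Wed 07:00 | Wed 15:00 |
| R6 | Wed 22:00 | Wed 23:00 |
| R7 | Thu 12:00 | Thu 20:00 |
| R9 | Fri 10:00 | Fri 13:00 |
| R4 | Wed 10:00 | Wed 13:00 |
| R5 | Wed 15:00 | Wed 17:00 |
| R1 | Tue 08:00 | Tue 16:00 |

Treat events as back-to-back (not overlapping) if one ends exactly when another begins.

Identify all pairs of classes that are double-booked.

Sorted by start: R1, R2, R3, R4, R5, R6, R7, R8, R9.
R2 starts after R1 ends — done with R1.
R3 starts after R2 ends — done with R2.
R4 starts before R3 ends → R3 and R4 overlap.
R5 starts exactly when R3 ends (back-to-back, no overlap) — done with R3.
R5 starts after R4 ends — done with R4.
R6 starts after R5 ends — done with R5.
R7 starts after R6 ends — done with R6.
R8 starts after R7 ends — done with R7.
R9 starts before R8 ends → R8 and R9 overlap.

R3 & R4, R8 & R9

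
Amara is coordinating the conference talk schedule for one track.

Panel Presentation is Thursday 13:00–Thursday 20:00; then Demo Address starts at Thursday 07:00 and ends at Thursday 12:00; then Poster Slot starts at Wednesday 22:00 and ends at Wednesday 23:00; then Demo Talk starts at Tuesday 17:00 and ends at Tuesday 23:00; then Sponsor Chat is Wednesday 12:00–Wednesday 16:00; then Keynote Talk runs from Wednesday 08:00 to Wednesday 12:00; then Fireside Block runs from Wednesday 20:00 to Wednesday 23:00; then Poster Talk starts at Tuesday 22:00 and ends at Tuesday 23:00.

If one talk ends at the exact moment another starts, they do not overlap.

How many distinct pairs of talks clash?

Sorted by start: Demo Talk, Poster Talk, Keynote Talk, Sponsor Chat, Fireside Block, Poster Slot, Demo Address, Panel Presentation.
Poster Talk starts before Demo Talk ends → Demo Talk and Poster Talk overlap.
Keynote Talk starts after Demo Talk ends, so nothing later overlaps Demo Talk either.
Keynote Talk starts after Poster Talk ends, so nothing later overlaps Poster Talk either.
Sponsor Chat starts exactly when Keynote Talk ends (back-to-back, no overlap), so nothing later overlaps Keynote Talk either.
Fireside Block starts after Sponsor Chat ends, so nothing later overlaps Sponsor Chat either.
Poster Slot starts before Fireside Block ends → Fireside Block and Poster Slot overlap.
Demo Address starts after Fireside Block ends, so nothing later overlaps Fireside Block either.
Demo Address starts after Poster Slot ends, so nothing later overlaps Poster Slot either.
Panel Presentation starts after Demo Address ends.
Overlapping pairs: Demo Talk & Poster Talk, Fireside Block & Poster Slot — 2 in total.

2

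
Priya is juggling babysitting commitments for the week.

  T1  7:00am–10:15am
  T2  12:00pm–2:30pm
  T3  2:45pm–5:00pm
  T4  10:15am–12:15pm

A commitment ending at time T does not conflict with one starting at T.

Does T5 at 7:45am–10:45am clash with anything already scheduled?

T1: starts 7:00am before T5 ends 10:45am, and ends 10:15am after T5 starts 7:45am → overlap.
T4: starts 10:15am before T5 ends 10:45am, and ends 12:15pm after T5 starts 7:45am → overlap.
T2: starts 12:00pm at or after T5 ends 10:45am → clear.
T3: starts 2:45pm at or after T5 ends 10:45am → clear.
T5 overlaps T1, T4.

Yes — it overlaps T1, T4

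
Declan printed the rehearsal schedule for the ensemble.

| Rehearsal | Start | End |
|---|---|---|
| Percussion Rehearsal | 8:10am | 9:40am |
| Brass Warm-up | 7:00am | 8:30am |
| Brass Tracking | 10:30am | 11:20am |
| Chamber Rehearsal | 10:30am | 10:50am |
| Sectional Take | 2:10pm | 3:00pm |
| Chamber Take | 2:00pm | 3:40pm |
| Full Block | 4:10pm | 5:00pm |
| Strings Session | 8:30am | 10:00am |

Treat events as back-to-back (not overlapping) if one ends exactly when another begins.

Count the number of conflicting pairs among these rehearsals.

Sorted by start: Brass Warm-up, Percussion Rehearsal, Strings Session, Brass Tracking, Chamber Rehearsal, Chamber Take, Sectional Take, Full Block.
Percussion Rehearsal starts before Brass Warm-up ends → Brass Warm-up and Percussion Rehearsal overlap.
Strings Session starts exactly when Brass Warm-up ends (back-to-back, no overlap), so Brass Warm-up has no further overlaps.
Strings Session starts before Percussion Rehearsal ends → Percussion Rehearsal and Strings Session overlap.
Brass Tracking starts after Percussion Rehearsal ends, so Percussion Rehearsal has no further overlaps.
Brass Tracking starts after Strings Session ends, so Strings Session has no further overlaps.
Chamber Rehearsal starts before Brass Tracking ends → Brass Tracking and Chamber Rehearsal overlap.
Chamber Take starts after Brass Tracking ends, so Brass Tracking has no further overlaps.
Chamber Take starts after Chamber Rehearsal ends, so Chamber Rehearsal has no further overlaps.
Sectional Take starts before Chamber Take ends → Chamber Take and Sectional Take overlap.
Full Block starts after Chamber Take ends.
Full Block starts after Sectional Take ends.
Overlapping pairs: Brass Tracking & Chamber Rehearsal, Brass Warm-up & Percussion Rehearsal, Chamber Take & Sectional Take, Percussion Rehearsal & Strings Session — 4 in total.

4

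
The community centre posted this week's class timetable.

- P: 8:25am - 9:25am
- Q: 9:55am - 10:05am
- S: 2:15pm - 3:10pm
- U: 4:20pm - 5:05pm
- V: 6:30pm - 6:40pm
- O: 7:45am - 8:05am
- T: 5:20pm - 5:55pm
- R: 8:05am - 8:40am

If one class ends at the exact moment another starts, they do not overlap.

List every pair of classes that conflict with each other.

Sorted by start: O, R, P, Q, S, U, T, V.
R starts exactly when O ends (back-to-back, no overlap), so O has no further overlaps.
P starts before R ends → R and P overlap.
Q starts after R ends, so R has no further overlaps.
Q starts after P ends, so P has no further overlaps.
S starts after Q ends, so Q has no further overlaps.
U starts after S ends, so S has no further overlaps.
T starts after U ends, so U has no further overlaps.
V starts after T ends.

P & R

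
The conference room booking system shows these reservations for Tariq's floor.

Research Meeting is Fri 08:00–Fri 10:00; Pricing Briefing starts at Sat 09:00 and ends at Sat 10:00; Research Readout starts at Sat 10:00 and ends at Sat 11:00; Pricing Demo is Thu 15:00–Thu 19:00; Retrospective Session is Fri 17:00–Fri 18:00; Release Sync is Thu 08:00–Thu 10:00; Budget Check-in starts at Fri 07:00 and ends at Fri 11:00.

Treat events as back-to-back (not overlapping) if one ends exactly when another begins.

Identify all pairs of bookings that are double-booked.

Two intervals overlap when each starts before the other ends.
Sorted by start: Release Sync, Pricing Demo, Budget Check-in, Research Meeting, Retrospective Session, Pricing Briefing, Research Readout.
Pricing Demo starts after Release Sync ends, so Release Sync has no further overlaps.
Budget Check-in starts after Pricing Demo ends, so Pricing Demo has no further overlaps.
Research Meeting starts before Budget Check-in ends → Budget Check-in and Research Meeting overlap.
Retrospective Session starts after Budget Check-in ends, so Budget Check-in has no further overlaps.
Retrospective Session starts after Research Meeting ends, so Research Meeting has no further overlaps.
Pricing Briefing starts after Retrospective Session ends, so Retrospective Session has no further overlaps.
Research Readout starts exactly when Pricing Briefing ends (back-to-back, no overlap).

Budget Check-in & Research Meeting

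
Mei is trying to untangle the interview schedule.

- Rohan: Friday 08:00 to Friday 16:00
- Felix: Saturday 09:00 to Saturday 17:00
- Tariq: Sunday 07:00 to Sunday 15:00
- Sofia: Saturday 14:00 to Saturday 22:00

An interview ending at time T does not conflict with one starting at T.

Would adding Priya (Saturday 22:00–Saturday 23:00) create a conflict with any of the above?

Rohan: ends Friday 16:00 at or before Priya starts Saturday 22:00 → clear.
Felix: ends Saturday 17:00 at or before Priya starts Saturday 22:00 → clear.
Sofia: ends Saturday 22:00 at or before Priya starts Saturday 22:00 → clear.
Tariq: starts Sunday 07:00 at or after Priya ends Saturday 23:00 → clear.

No — it doesn't clash with anything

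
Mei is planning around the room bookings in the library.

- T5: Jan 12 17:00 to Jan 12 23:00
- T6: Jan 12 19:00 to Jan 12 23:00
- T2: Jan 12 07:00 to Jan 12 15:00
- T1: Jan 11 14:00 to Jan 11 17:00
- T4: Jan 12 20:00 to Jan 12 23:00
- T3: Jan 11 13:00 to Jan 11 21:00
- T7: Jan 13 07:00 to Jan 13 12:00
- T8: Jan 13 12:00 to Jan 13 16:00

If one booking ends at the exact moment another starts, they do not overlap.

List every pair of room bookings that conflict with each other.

T1 & T3, T4 & T5, T4 & T6, T5 & T6

Two intervals overlap when each starts before the other ends.
Sorted by start: T3, T1, T2, T5, T6, T4, T7, T8.
T1 starts before T3 ends → T3 and T1 overlap.
T2 starts after T3 ends; T3 is clear from here.
T2 starts after T1 ends; T1 is clear from here.
T5 starts after T2 ends; T2 is clear from here.
T6 starts before T5 ends → T5 and T6 overlap.
T4 starts before T5 ends → T5 and T4 overlap.
T7 starts after T5 ends; T5 is clear from here.
T4 starts before T6 ends → T6 and T4 overlap.
T7 starts after T6 ends; T6 is clear from here.
T7 starts after T4 ends; T4 is clear from here.
T8 starts exactly when T7 ends (back-to-back, no overlap).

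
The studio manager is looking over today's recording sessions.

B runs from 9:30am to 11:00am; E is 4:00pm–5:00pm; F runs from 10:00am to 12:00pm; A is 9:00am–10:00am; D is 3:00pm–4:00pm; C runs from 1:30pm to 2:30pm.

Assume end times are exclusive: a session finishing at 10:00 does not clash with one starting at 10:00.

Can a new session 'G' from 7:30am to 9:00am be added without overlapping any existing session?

A: starts 9:00am at or after G ends 9:00am → clear.
B: starts 9:30am at or after G ends 9:00am → clear.
F: starts 10:00am at or after G ends 9:00am → clear.
C: starts 1:30pm at or after G ends 9:00am → clear.
D: starts 3:00pm at or after G ends 9:00am → clear.
E: starts 4:00pm at or after G ends 9:00am → clear.

Yes — the slot is free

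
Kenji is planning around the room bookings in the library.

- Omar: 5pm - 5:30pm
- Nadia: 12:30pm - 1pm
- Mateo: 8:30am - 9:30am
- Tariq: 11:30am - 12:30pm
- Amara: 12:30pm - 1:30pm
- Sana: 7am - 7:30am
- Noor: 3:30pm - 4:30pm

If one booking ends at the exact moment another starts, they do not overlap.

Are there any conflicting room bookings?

Yes

Two intervals overlap when each starts before the other ends.
Sorted by start: Sana, Mateo, Tariq, Nadia, Amara, Noor, Omar.
Mateo starts after Sana ends — done with Sana.
Tariq starts after Mateo ends — done with Mateo.
Nadia starts exactly when Tariq ends (back-to-back, no overlap) — done with Tariq.
Amara starts before Nadia ends → Nadia and Amara overlap.
That's a conflict, so the schedule is not conflict-free.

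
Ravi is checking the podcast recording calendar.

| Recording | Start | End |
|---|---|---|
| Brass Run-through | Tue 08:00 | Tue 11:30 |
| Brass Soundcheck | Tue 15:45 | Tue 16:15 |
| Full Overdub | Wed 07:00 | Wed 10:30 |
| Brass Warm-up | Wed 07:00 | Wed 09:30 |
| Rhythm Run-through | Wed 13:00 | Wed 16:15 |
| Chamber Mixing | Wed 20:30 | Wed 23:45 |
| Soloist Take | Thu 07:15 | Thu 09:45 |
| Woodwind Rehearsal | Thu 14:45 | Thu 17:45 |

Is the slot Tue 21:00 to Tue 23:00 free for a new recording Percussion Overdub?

Yes — the slot is free

Brass Run-through: ends Tue 11:30 at or before Percussion Overdub starts Tue 21:00 → clear.
Brass Soundcheck: ends Tue 16:15 at or before Percussion Overdub starts Tue 21:00 → clear.
Full Overdub: starts Wed 07:00 at or after Percussion Overdub ends Tue 23:00 → clear.
Brass Warm-up: starts Wed 07:00 at or after Percussion Overdub ends Tue 23:00 → clear.
Rhythm Run-through: starts Wed 13:00 at or after Percussion Overdub ends Tue 23:00 → clear.
Chamber Mixing: starts Wed 20:30 at or after Percussion Overdub ends Tue 23:00 → clear.
Soloist Take: starts Thu 07:15 at or after Percussion Overdub ends Tue 23:00 → clear.
Woodwind Rehearsal: starts Thu 14:45 at or after Percussion Overdub ends Tue 23:00 → clear.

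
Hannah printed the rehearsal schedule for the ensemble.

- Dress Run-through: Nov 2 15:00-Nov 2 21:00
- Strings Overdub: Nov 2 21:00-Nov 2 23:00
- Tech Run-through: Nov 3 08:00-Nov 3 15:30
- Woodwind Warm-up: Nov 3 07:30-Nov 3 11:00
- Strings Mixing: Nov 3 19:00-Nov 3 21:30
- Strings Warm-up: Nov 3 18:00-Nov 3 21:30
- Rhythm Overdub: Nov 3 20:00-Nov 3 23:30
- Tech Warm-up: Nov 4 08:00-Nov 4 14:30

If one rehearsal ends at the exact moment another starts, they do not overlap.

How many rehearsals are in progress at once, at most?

Walk through starts and ends in time order (an end at T is processed before a start at T):
Nov 2 15:00 start Dress Run-through → 1
Nov 2 21:00 end Dress Run-through → 0
Nov 2 21:00 start Strings Overdub → 1
Nov 2 23:00 end Strings Overdub → 0
Nov 3 07:30 start Woodwind Warm-up → 1
Nov 3 08:00 start Tech Run-through → 2
Nov 3 11:00 end Woodwind Warm-up → 1
Nov 3 15:30 end Tech Run-through → 0
Nov 3 18:00 start Strings Warm-up → 1
Nov 3 19:00 start Strings Mixing → 2
Nov 3 20:00 start Rhythm Overdub → 3
Nov 3 21:30 end Strings Mixing → 2
Nov 3 21:30 end Strings Warm-up → 1
Nov 3 23:30 end Rhythm Overdub → 0
Nov 4 08:00 start Tech Warm-up → 1
Nov 4 14:30 end Tech Warm-up → 0
Peak is 3, at Nov 3 20:00 (Rhythm Overdub, Strings Mixing, Strings Warm-up).

3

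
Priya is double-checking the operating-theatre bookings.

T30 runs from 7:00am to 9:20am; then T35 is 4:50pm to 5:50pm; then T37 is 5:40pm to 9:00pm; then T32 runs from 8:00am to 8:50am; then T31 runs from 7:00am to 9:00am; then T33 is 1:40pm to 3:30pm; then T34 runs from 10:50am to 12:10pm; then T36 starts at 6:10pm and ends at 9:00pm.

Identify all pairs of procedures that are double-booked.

Two intervals overlap when each starts before the other ends.
Sorted by start: T30, T31, T32, T34, T33, T35, T37, T36.
T31 starts before T30 ends → T30 and T31 overlap.
T32 starts before T30 ends → T30 and T32 overlap.
T34 starts after T30 ends; T30 is clear from here.
T32 starts before T31 ends → T31 and T32 overlap.
T34 starts after T31 ends; T31 is clear from here.
T34 starts after T32 ends; T32 is clear from here.
T33 starts after T34 ends; T34 is clear from here.
T35 starts after T33 ends; T33 is clear from here.
T37 starts before T35 ends → T35 and T37 overlap.
T36 starts after T35 ends.
T36 starts before T37 ends → T37 and T36 overlap.

T30 & T31, T30 & T32, T31 & T32, T35 & T37, T36 & T37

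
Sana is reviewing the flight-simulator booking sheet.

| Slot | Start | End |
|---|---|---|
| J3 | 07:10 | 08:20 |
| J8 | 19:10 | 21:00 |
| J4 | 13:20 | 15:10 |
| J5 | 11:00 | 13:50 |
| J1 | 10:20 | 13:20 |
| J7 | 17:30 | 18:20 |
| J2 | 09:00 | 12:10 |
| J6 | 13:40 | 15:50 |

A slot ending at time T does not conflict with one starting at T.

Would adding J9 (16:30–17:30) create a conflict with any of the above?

No — it doesn't clash with anything

J3: ends 08:20 at or before J9 starts 16:30 → clear.
J2: ends 12:10 at or before J9 starts 16:30 → clear.
J1: ends 13:20 at or before J9 starts 16:30 → clear.
J5: ends 13:50 at or before J9 starts 16:30 → clear.
J4: ends 15:10 at or before J9 starts 16:30 → clear.
J6: ends 15:50 at or before J9 starts 16:30 → clear.
J7: starts 17:30 at or after J9 ends 17:30 → clear.
J8: starts 19:10 at or after J9 ends 17:30 → clear.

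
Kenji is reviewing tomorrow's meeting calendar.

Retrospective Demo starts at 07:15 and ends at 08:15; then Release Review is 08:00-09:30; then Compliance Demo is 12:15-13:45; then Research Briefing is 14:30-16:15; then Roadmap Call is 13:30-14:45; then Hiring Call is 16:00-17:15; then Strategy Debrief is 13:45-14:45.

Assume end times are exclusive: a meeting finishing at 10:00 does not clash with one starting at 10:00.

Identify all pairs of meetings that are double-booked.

Compliance Demo & Roadmap Call, Hiring Call & Research Briefing, Release Review & Retrospective Demo, Research Briefing & Roadmap Call, Research Briefing & Strategy Debrief, Roadmap Call & Strategy Debrief

Sorted by start: Retrospective Demo, Release Review, Compliance Demo, Roadmap Call, Strategy Debrief, Research Briefing, Hiring Call.
Release Review starts before Retrospective Demo ends → Retrospective Demo and Release Review overlap.
Compliance Demo starts after Retrospective Demo ends; Retrospective Demo is clear from here.
Compliance Demo starts after Release Review ends; Release Review is clear from here.
Roadmap Call starts before Compliance Demo ends → Compliance Demo and Roadmap Call overlap.
Strategy Debrief starts exactly when Compliance Demo ends (back-to-back, no overlap); Compliance Demo is clear from here.
Strategy Debrief starts before Roadmap Call ends → Roadmap Call and Strategy Debrief overlap.
Research Briefing starts before Roadmap Call ends → Roadmap Call and Research Briefing overlap.
Hiring Call starts after Roadmap Call ends.
Research Briefing starts before Strategy Debrief ends → Strategy Debrief and Research Briefing overlap.
Hiring Call starts after Strategy Debrief ends.
Hiring Call starts before Research Briefing ends → Research Briefing and Hiring Call overlap.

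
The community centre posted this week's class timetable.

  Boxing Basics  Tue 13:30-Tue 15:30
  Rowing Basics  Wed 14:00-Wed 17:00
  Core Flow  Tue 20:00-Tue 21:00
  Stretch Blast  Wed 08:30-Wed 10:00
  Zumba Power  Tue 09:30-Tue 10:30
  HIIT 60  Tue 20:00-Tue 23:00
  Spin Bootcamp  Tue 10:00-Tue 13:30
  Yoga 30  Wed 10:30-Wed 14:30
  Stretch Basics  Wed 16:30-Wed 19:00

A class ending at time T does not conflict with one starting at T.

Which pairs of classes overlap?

Core Flow & HIIT 60, Rowing Basics & Stretch Basics, Rowing Basics & Yoga 30, Spin Bootcamp & Zumba Power

Two intervals overlap when each starts before the other ends.
Sorted by start: Zumba Power, Spin Bootcamp, Boxing Basics, HIIT 60, Core Flow, Stretch Blast, Yoga 30, Rowing Basics, Stretch Basics.
Spin Bootcamp starts before Zumba Power ends → Zumba Power and Spin Bootcamp overlap.
Boxing Basics starts after Zumba Power ends, so Zumba Power has no further overlaps.
Boxing Basics starts exactly when Spin Bootcamp ends (back-to-back, no overlap), so Spin Bootcamp has no further overlaps.
HIIT 60 starts after Boxing Basics ends, so Boxing Basics has no further overlaps.
Core Flow starts before HIIT 60 ends → HIIT 60 and Core Flow overlap.
Stretch Blast starts after HIIT 60 ends, so HIIT 60 has no further overlaps.
Stretch Blast starts after Core Flow ends, so Core Flow has no further overlaps.
Yoga 30 starts after Stretch Blast ends, so Stretch Blast has no further overlaps.
Rowing Basics starts before Yoga 30 ends → Yoga 30 and Rowing Basics overlap.
Stretch Basics starts after Yoga 30 ends.
Stretch Basics starts before Rowing Basics ends → Rowing Basics and Stretch Basics overlap.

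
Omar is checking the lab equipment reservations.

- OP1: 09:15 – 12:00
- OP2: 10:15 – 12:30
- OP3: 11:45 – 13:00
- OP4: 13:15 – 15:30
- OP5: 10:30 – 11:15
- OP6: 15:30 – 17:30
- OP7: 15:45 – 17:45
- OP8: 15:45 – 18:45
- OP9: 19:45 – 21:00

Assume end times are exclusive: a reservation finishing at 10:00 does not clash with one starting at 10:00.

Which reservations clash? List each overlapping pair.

Sorted by start: OP1, OP2, OP5, OP3, OP4, OP6, OP7, OP8, OP9.
OP2 starts before OP1 ends → OP1 and OP2 overlap.
OP5 starts before OP1 ends → OP1 and OP5 overlap.
OP3 starts before OP1 ends → OP1 and OP3 overlap.
OP4 starts after OP1 ends — done with OP1.
OP5 starts before OP2 ends → OP2 and OP5 overlap.
OP3 starts before OP2 ends → OP2 and OP3 overlap.
OP4 starts after OP2 ends — done with OP2.
OP3 starts after OP5 ends — done with OP5.
OP4 starts after OP3 ends — done with OP3.
OP6 starts exactly when OP4 ends (back-to-back, no overlap) — done with OP4.
OP7 starts before OP6 ends → OP6 and OP7 overlap.
OP8 starts before OP6 ends → OP6 and OP8 overlap.
OP9 starts after OP6 ends.
OP8 starts before OP7 ends → OP7 and OP8 overlap.
OP9 starts after OP7 ends.
OP9 starts after OP8 ends.

OP1 & OP2, OP1 & OP3, OP1 & OP5, OP2 & OP3, OP2 & OP5, OP6 & OP7, OP6 & OP8, OP7 & OP8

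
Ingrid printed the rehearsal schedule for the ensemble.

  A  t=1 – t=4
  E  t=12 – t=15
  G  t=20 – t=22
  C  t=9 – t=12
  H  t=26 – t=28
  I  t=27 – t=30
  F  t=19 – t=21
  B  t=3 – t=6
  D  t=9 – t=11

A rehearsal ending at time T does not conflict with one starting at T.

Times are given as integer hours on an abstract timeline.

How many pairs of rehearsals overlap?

Sorted by start: A, B, C, D, E, F, G, H, I.
B starts before A ends → A and B overlap.
C starts after A ends — done with A.
C starts after B ends — done with B.
D starts before C ends → C and D overlap.
E starts exactly when C ends (back-to-back, no overlap) — done with C.
E starts after D ends — done with D.
F starts after E ends — done with E.
G starts before F ends → F and G overlap.
H starts after F ends — done with F.
H starts after G ends — done with G.
I starts before H ends → H and I overlap.
Overlapping pairs: A & B, C & D, F & G, H & I — 4 in total.

4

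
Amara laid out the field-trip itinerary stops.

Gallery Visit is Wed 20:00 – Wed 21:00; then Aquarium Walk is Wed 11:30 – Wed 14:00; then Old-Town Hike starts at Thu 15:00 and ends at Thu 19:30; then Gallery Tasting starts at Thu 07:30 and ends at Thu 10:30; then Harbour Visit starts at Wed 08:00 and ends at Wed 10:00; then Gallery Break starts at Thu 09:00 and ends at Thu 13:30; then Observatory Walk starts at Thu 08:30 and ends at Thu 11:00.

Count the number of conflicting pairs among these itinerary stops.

Check each pair: they overlap iff neither finishes before the other starts.
Sorted by start: Harbour Visit, Aquarium Walk, Gallery Visit, Gallery Tasting, Observatory Walk, Gallery Break, Old-Town Hike.
Aquarium Walk starts after Harbour Visit ends; Harbour Visit is clear from here.
Gallery Visit starts after Aquarium Walk ends; Aquarium Walk is clear from here.
Gallery Tasting starts after Gallery Visit ends; Gallery Visit is clear from here.
Observatory Walk starts before Gallery Tasting ends → Gallery Tasting and Observatory Walk overlap.
Gallery Break starts before Gallery Tasting ends → Gallery Tasting and Gallery Break overlap.
Old-Town Hike starts after Gallery Tasting ends.
Gallery Break starts before Observatory Walk ends → Observatory Walk and Gallery Break overlap.
Old-Town Hike starts after Observatory Walk ends.
Old-Town Hike starts after Gallery Break ends.
Overlapping pairs: Gallery Break & Gallery Tasting, Gallery Break & Observatory Walk, Gallery Tasting & Observatory Walk — 3 in total.

3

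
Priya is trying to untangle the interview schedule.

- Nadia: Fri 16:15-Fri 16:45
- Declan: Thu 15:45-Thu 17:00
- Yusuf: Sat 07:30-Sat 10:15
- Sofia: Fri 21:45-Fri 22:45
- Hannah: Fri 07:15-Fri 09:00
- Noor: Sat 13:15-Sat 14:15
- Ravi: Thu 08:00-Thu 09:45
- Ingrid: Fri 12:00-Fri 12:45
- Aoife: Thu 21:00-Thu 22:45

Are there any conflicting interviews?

No

Two intervals overlap when each starts before the other ends.
Sorted by start: Ravi, Declan, Aoife, Hannah, Ingrid, Nadia, Sofia, Yusuf, Noor.
Declan starts after Ravi ends — done with Ravi.
Aoife starts after Declan ends — done with Declan.
Hannah starts after Aoife ends — done with Aoife.
Ingrid starts after Hannah ends — done with Hannah.
Nadia starts after Ingrid ends — done with Ingrid.
Sofia starts after Nadia ends — done with Nadia.
Yusuf starts after Sofia ends — done with Sofia.
Noor starts after Yusuf ends.
Every pair is clear; the schedule has no overlaps.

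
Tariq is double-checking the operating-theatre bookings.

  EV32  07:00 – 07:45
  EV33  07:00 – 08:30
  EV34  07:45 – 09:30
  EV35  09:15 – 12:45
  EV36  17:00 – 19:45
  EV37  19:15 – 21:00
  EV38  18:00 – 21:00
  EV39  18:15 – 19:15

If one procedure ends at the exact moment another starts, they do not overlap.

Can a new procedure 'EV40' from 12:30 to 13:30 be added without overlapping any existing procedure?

No — it overlaps EV35

EV32: ends 07:45 at or before EV40 starts 12:30 → clear.
EV33: ends 08:30 at or before EV40 starts 12:30 → clear.
EV34: ends 09:30 at or before EV40 starts 12:30 → clear.
EV35: starts 09:15 before EV40 ends 13:30, and ends 12:45 after EV40 starts 12:30 → overlap.
EV36: starts 17:00 at or after EV40 ends 13:30 → clear.
EV38: starts 18:00 at or after EV40 ends 13:30 → clear.
EV39: starts 18:15 at or after EV40 ends 13:30 → clear.
EV37: starts 19:15 at or after EV40 ends 13:30 → clear.
EV40 overlaps EV35.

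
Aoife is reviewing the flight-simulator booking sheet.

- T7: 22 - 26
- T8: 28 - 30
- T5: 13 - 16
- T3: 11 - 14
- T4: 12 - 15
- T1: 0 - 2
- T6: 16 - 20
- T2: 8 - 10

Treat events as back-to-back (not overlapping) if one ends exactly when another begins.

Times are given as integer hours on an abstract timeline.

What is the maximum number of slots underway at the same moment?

3

Sweep the timeline, counting +1 at each start and −1 at each end (ends before starts at a tie):
0 start T1 → 1
2 end T1 → 0
8 start T2 → 1
10 end T2 → 0
11 start T3 → 1
12 start T4 → 2
13 start T5 → 3
14 end T3 → 2
15 end T4 → 1
16 end T5 → 0
16 start T6 → 1
20 end T6 → 0
22 start T7 → 1
26 end T7 → 0
28 start T8 → 1
30 end T8 → 0
Peak is 3, at 13 (T3, T4, T5).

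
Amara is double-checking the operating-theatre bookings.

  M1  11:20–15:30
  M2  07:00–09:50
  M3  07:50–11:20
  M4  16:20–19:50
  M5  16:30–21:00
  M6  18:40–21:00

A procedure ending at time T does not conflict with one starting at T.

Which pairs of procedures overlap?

M2 & M3, M4 & M5, M4 & M6, M5 & M6

Check each pair: they overlap iff neither finishes before the other starts.
Sorted by start: M2, M3, M1, M4, M5, M6.
M3 starts before M2 ends → M2 and M3 overlap.
M1 starts after M2 ends — done with M2.
M1 starts exactly when M3 ends (back-to-back, no overlap) — done with M3.
M4 starts after M1 ends — done with M1.
M5 starts before M4 ends → M4 and M5 overlap.
M6 starts before M4 ends → M4 and M6 overlap.
M6 starts before M5 ends → M5 and M6 overlap.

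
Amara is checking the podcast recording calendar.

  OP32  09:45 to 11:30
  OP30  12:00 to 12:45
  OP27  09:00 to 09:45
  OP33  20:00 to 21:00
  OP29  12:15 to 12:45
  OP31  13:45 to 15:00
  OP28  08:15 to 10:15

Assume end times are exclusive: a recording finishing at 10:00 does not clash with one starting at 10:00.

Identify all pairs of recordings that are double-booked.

Sorted by start: OP28, OP27, OP32, OP30, OP29, OP31, OP33.
OP27 starts before OP28 ends → OP28 and OP27 overlap.
OP32 starts before OP28 ends → OP28 and OP32 overlap.
OP30 starts after OP28 ends; OP28 is clear from here.
OP32 starts exactly when OP27 ends (back-to-back, no overlap); OP27 is clear from here.
OP30 starts after OP32 ends; OP32 is clear from here.
OP29 starts before OP30 ends → OP30 and OP29 overlap.
OP31 starts after OP30 ends; OP30 is clear from here.
OP31 starts after OP29 ends; OP29 is clear from here.
OP33 starts after OP31 ends.

OP27 & OP28, OP28 & OP32, OP29 & OP30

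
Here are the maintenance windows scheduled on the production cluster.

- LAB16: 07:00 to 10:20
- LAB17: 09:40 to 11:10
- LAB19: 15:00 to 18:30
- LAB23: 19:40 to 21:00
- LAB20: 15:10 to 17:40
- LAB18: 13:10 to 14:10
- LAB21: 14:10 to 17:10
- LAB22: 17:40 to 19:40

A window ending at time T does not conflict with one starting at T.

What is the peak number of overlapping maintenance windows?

3

Walk through starts and ends in time order (an end at T is processed before a start at T):
07:00 start LAB16 → 1
09:40 start LAB17 → 2
10:20 end LAB16 → 1
11:10 end LAB17 → 0
13:10 start LAB18 → 1
14:10 end LAB18 → 0
14:10 start LAB21 → 1
15:00 start LAB19 → 2
15:10 start LAB20 → 3
17:10 end LAB21 → 2
17:40 end LAB20 → 1
17:40 start LAB22 → 2
18:30 end LAB19 → 1
19:40 end LAB22 → 0
19:40 start LAB23 → 1
21:00 end LAB23 → 0
Peak is 3, at 15:10 (LAB19, LAB20, LAB21).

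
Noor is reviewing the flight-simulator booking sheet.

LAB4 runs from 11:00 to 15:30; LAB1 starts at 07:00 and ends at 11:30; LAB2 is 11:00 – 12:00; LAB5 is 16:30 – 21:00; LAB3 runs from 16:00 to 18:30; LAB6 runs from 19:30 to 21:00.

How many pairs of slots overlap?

Sorted by start: LAB1, LAB2, LAB4, LAB3, LAB5, LAB6.
LAB2 starts before LAB1 ends → LAB1 and LAB2 overlap.
LAB4 starts before LAB1 ends → LAB1 and LAB4 overlap.
LAB3 starts after LAB1 ends, so nothing later overlaps LAB1 either.
LAB4 starts before LAB2 ends → LAB2 and LAB4 overlap.
LAB3 starts after LAB2 ends, so nothing later overlaps LAB2 either.
LAB3 starts after LAB4 ends, so nothing later overlaps LAB4 either.
LAB5 starts before LAB3 ends → LAB3 and LAB5 overlap.
LAB6 starts after LAB3 ends.
LAB6 starts before LAB5 ends → LAB5 and LAB6 overlap.
Overlapping pairs: LAB1 & LAB2, LAB1 & LAB4, LAB2 & LAB4, LAB3 & LAB5, LAB5 & LAB6 — 5 in total.

5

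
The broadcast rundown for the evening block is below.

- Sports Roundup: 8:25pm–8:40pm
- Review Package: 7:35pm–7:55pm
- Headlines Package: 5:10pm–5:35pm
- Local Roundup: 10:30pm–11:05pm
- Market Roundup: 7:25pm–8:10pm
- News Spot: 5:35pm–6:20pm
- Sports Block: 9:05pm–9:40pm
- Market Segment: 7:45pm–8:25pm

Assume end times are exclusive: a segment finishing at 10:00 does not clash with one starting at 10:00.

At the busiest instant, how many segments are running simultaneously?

3

Sweep the timeline, counting +1 at each start and −1 at each end (ends before starts at a tie):
5:10pm start Headlines Package → 1
5:35pm end Headlines Package → 0
5:35pm start News Spot → 1
6:20pm end News Spot → 0
7:25pm start Market Roundup → 1
7:35pm start Review Package → 2
7:45pm start Market Segment → 3
7:55pm end Review Package → 2
8:10pm end Market Roundup → 1
8:25pm end Market Segment → 0
8:25pm start Sports Roundup → 1
8:40pm end Sports Roundup → 0
9:05pm start Sports Block → 1
9:40pm end Sports Block → 0
10:30pm start Local Roundup → 1
11:05pm end Local Roundup → 0
Peak is 3, at 7:45pm (Market Roundup, Market Segment, Review Package).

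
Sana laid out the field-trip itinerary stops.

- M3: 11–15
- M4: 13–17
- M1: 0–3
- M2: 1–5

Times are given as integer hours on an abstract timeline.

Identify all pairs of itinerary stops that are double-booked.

M1 & M2, M3 & M4

Sorted by start: M1, M2, M3, M4.
M2 starts before M1 ends → M1 and M2 overlap.
M3 starts after M1 ends — done with M1.
M3 starts after M2 ends — done with M2.
M4 starts before M3 ends → M3 and M4 overlap.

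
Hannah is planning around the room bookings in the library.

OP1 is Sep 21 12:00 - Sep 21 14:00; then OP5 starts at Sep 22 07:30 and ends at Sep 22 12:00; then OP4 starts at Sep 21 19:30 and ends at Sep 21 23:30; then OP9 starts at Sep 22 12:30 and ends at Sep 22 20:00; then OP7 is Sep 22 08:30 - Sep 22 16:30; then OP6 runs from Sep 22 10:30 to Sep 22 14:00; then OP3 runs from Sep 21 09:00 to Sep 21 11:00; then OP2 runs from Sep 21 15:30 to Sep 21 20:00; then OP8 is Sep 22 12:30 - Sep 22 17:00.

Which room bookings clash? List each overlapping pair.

OP2 & OP4, OP5 & OP6, OP5 & OP7, OP6 & OP7, OP6 & OP8, OP6 & OP9, OP7 & OP8, OP7 & OP9, OP8 & OP9

Check each pair: they overlap iff neither finishes before the other starts.
Sorted by start: OP3, OP1, OP2, OP4, OP5, OP7, OP6, OP8, OP9.
OP1 starts after OP3 ends; OP3 is clear from here.
OP2 starts after OP1 ends; OP1 is clear from here.
OP4 starts before OP2 ends → OP2 and OP4 overlap.
OP5 starts after OP2 ends; OP2 is clear from here.
OP5 starts after OP4 ends; OP4 is clear from here.
OP7 starts before OP5 ends → OP5 and OP7 overlap.
OP6 starts before OP5 ends → OP5 and OP6 overlap.
OP8 starts after OP5 ends; OP5 is clear from here.
OP6 starts before OP7 ends → OP7 and OP6 overlap.
OP8 starts before OP7 ends → OP7 and OP8 overlap.
OP9 starts before OP7 ends → OP7 and OP9 overlap.
OP8 starts before OP6 ends → OP6 and OP8 overlap.
OP9 starts before OP6 ends → OP6 and OP9 overlap.
OP9 starts before OP8 ends → OP8 and OP9 overlap.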